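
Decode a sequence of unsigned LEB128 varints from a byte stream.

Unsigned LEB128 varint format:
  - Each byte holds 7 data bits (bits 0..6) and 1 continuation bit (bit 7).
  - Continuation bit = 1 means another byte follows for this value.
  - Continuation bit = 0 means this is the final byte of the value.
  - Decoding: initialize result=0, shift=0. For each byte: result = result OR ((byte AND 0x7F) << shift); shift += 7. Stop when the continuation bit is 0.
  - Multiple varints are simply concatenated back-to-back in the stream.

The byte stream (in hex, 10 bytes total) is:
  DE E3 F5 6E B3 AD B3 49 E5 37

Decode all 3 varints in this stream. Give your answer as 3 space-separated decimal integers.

  byte[0]=0xDE cont=1 payload=0x5E=94: acc |= 94<<0 -> acc=94 shift=7
  byte[1]=0xE3 cont=1 payload=0x63=99: acc |= 99<<7 -> acc=12766 shift=14
  byte[2]=0xF5 cont=1 payload=0x75=117: acc |= 117<<14 -> acc=1929694 shift=21
  byte[3]=0x6E cont=0 payload=0x6E=110: acc |= 110<<21 -> acc=232616414 shift=28 [end]
Varint 1: bytes[0:4] = DE E3 F5 6E -> value 232616414 (4 byte(s))
  byte[4]=0xB3 cont=1 payload=0x33=51: acc |= 51<<0 -> acc=51 shift=7
  byte[5]=0xAD cont=1 payload=0x2D=45: acc |= 45<<7 -> acc=5811 shift=14
  byte[6]=0xB3 cont=1 payload=0x33=51: acc |= 51<<14 -> acc=841395 shift=21
  byte[7]=0x49 cont=0 payload=0x49=73: acc |= 73<<21 -> acc=153933491 shift=28 [end]
Varint 2: bytes[4:8] = B3 AD B3 49 -> value 153933491 (4 byte(s))
  byte[8]=0xE5 cont=1 payload=0x65=101: acc |= 101<<0 -> acc=101 shift=7
  byte[9]=0x37 cont=0 payload=0x37=55: acc |= 55<<7 -> acc=7141 shift=14 [end]
Varint 3: bytes[8:10] = E5 37 -> value 7141 (2 byte(s))

Answer: 232616414 153933491 7141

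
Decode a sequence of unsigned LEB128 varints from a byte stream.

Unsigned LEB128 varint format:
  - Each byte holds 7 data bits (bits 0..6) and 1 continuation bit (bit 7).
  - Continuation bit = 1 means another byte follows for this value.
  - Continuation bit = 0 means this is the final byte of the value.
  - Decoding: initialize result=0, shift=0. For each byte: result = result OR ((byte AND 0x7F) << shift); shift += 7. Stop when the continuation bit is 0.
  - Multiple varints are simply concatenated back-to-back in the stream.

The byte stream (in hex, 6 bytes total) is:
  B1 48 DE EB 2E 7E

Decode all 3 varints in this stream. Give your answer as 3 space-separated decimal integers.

  byte[0]=0xB1 cont=1 payload=0x31=49: acc |= 49<<0 -> acc=49 shift=7
  byte[1]=0x48 cont=0 payload=0x48=72: acc |= 72<<7 -> acc=9265 shift=14 [end]
Varint 1: bytes[0:2] = B1 48 -> value 9265 (2 byte(s))
  byte[2]=0xDE cont=1 payload=0x5E=94: acc |= 94<<0 -> acc=94 shift=7
  byte[3]=0xEB cont=1 payload=0x6B=107: acc |= 107<<7 -> acc=13790 shift=14
  byte[4]=0x2E cont=0 payload=0x2E=46: acc |= 46<<14 -> acc=767454 shift=21 [end]
Varint 2: bytes[2:5] = DE EB 2E -> value 767454 (3 byte(s))
  byte[5]=0x7E cont=0 payload=0x7E=126: acc |= 126<<0 -> acc=126 shift=7 [end]
Varint 3: bytes[5:6] = 7E -> value 126 (1 byte(s))

Answer: 9265 767454 126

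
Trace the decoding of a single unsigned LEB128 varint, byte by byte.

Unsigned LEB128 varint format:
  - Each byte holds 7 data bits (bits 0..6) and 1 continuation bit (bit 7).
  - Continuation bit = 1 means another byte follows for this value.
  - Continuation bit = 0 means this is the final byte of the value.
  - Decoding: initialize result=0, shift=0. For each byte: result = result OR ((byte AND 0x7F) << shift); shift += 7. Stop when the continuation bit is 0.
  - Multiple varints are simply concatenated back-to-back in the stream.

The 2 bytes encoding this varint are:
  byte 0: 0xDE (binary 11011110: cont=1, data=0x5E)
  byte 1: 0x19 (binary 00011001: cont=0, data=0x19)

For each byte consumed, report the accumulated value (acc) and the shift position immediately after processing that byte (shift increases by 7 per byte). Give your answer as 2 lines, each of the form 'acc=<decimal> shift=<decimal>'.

Answer: acc=94 shift=7
acc=3294 shift=14

Derivation:
byte 0=0xDE: payload=0x5E=94, contrib = 94<<0 = 94; acc -> 94, shift -> 7
byte 1=0x19: payload=0x19=25, contrib = 25<<7 = 3200; acc -> 3294, shift -> 14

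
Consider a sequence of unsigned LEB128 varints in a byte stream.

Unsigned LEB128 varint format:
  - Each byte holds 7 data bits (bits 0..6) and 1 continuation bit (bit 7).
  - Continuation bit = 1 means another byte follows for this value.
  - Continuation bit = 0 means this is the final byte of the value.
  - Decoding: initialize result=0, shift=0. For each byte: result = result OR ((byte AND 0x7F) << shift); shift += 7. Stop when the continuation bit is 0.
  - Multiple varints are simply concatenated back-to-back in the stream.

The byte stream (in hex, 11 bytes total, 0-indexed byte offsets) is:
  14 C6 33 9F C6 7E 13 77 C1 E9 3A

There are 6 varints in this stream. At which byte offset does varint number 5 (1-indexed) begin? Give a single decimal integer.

Answer: 7

Derivation:
  byte[0]=0x14 cont=0 payload=0x14=20: acc |= 20<<0 -> acc=20 shift=7 [end]
Varint 1: bytes[0:1] = 14 -> value 20 (1 byte(s))
  byte[1]=0xC6 cont=1 payload=0x46=70: acc |= 70<<0 -> acc=70 shift=7
  byte[2]=0x33 cont=0 payload=0x33=51: acc |= 51<<7 -> acc=6598 shift=14 [end]
Varint 2: bytes[1:3] = C6 33 -> value 6598 (2 byte(s))
  byte[3]=0x9F cont=1 payload=0x1F=31: acc |= 31<<0 -> acc=31 shift=7
  byte[4]=0xC6 cont=1 payload=0x46=70: acc |= 70<<7 -> acc=8991 shift=14
  byte[5]=0x7E cont=0 payload=0x7E=126: acc |= 126<<14 -> acc=2073375 shift=21 [end]
Varint 3: bytes[3:6] = 9F C6 7E -> value 2073375 (3 byte(s))
  byte[6]=0x13 cont=0 payload=0x13=19: acc |= 19<<0 -> acc=19 shift=7 [end]
Varint 4: bytes[6:7] = 13 -> value 19 (1 byte(s))
  byte[7]=0x77 cont=0 payload=0x77=119: acc |= 119<<0 -> acc=119 shift=7 [end]
Varint 5: bytes[7:8] = 77 -> value 119 (1 byte(s))
  byte[8]=0xC1 cont=1 payload=0x41=65: acc |= 65<<0 -> acc=65 shift=7
  byte[9]=0xE9 cont=1 payload=0x69=105: acc |= 105<<7 -> acc=13505 shift=14
  byte[10]=0x3A cont=0 payload=0x3A=58: acc |= 58<<14 -> acc=963777 shift=21 [end]
Varint 6: bytes[8:11] = C1 E9 3A -> value 963777 (3 byte(s))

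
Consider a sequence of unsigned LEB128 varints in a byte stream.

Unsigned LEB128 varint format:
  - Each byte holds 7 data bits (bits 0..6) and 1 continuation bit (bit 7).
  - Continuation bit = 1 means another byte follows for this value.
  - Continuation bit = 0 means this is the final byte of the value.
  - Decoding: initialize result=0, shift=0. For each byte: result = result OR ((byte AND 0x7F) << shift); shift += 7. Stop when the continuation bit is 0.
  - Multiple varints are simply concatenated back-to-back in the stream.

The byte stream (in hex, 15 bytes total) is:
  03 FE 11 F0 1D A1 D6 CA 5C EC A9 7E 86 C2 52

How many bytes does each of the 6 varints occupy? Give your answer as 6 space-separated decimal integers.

Answer: 1 2 2 4 3 3

Derivation:
  byte[0]=0x03 cont=0 payload=0x03=3: acc |= 3<<0 -> acc=3 shift=7 [end]
Varint 1: bytes[0:1] = 03 -> value 3 (1 byte(s))
  byte[1]=0xFE cont=1 payload=0x7E=126: acc |= 126<<0 -> acc=126 shift=7
  byte[2]=0x11 cont=0 payload=0x11=17: acc |= 17<<7 -> acc=2302 shift=14 [end]
Varint 2: bytes[1:3] = FE 11 -> value 2302 (2 byte(s))
  byte[3]=0xF0 cont=1 payload=0x70=112: acc |= 112<<0 -> acc=112 shift=7
  byte[4]=0x1D cont=0 payload=0x1D=29: acc |= 29<<7 -> acc=3824 shift=14 [end]
Varint 3: bytes[3:5] = F0 1D -> value 3824 (2 byte(s))
  byte[5]=0xA1 cont=1 payload=0x21=33: acc |= 33<<0 -> acc=33 shift=7
  byte[6]=0xD6 cont=1 payload=0x56=86: acc |= 86<<7 -> acc=11041 shift=14
  byte[7]=0xCA cont=1 payload=0x4A=74: acc |= 74<<14 -> acc=1223457 shift=21
  byte[8]=0x5C cont=0 payload=0x5C=92: acc |= 92<<21 -> acc=194161441 shift=28 [end]
Varint 4: bytes[5:9] = A1 D6 CA 5C -> value 194161441 (4 byte(s))
  byte[9]=0xEC cont=1 payload=0x6C=108: acc |= 108<<0 -> acc=108 shift=7
  byte[10]=0xA9 cont=1 payload=0x29=41: acc |= 41<<7 -> acc=5356 shift=14
  byte[11]=0x7E cont=0 payload=0x7E=126: acc |= 126<<14 -> acc=2069740 shift=21 [end]
Varint 5: bytes[9:12] = EC A9 7E -> value 2069740 (3 byte(s))
  byte[12]=0x86 cont=1 payload=0x06=6: acc |= 6<<0 -> acc=6 shift=7
  byte[13]=0xC2 cont=1 payload=0x42=66: acc |= 66<<7 -> acc=8454 shift=14
  byte[14]=0x52 cont=0 payload=0x52=82: acc |= 82<<14 -> acc=1351942 shift=21 [end]
Varint 6: bytes[12:15] = 86 C2 52 -> value 1351942 (3 byte(s))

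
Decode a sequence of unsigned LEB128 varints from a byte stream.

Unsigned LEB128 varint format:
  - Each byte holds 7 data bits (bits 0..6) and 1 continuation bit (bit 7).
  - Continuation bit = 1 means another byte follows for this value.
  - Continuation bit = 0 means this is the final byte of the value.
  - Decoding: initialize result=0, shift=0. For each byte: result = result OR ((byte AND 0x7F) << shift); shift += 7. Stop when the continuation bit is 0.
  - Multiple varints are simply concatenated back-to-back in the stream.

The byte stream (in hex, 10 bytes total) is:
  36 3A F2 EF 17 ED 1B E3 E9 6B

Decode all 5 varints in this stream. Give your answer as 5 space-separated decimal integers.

Answer: 54 58 391154 3565 1766627

Derivation:
  byte[0]=0x36 cont=0 payload=0x36=54: acc |= 54<<0 -> acc=54 shift=7 [end]
Varint 1: bytes[0:1] = 36 -> value 54 (1 byte(s))
  byte[1]=0x3A cont=0 payload=0x3A=58: acc |= 58<<0 -> acc=58 shift=7 [end]
Varint 2: bytes[1:2] = 3A -> value 58 (1 byte(s))
  byte[2]=0xF2 cont=1 payload=0x72=114: acc |= 114<<0 -> acc=114 shift=7
  byte[3]=0xEF cont=1 payload=0x6F=111: acc |= 111<<7 -> acc=14322 shift=14
  byte[4]=0x17 cont=0 payload=0x17=23: acc |= 23<<14 -> acc=391154 shift=21 [end]
Varint 3: bytes[2:5] = F2 EF 17 -> value 391154 (3 byte(s))
  byte[5]=0xED cont=1 payload=0x6D=109: acc |= 109<<0 -> acc=109 shift=7
  byte[6]=0x1B cont=0 payload=0x1B=27: acc |= 27<<7 -> acc=3565 shift=14 [end]
Varint 4: bytes[5:7] = ED 1B -> value 3565 (2 byte(s))
  byte[7]=0xE3 cont=1 payload=0x63=99: acc |= 99<<0 -> acc=99 shift=7
  byte[8]=0xE9 cont=1 payload=0x69=105: acc |= 105<<7 -> acc=13539 shift=14
  byte[9]=0x6B cont=0 payload=0x6B=107: acc |= 107<<14 -> acc=1766627 shift=21 [end]
Varint 5: bytes[7:10] = E3 E9 6B -> value 1766627 (3 byte(s))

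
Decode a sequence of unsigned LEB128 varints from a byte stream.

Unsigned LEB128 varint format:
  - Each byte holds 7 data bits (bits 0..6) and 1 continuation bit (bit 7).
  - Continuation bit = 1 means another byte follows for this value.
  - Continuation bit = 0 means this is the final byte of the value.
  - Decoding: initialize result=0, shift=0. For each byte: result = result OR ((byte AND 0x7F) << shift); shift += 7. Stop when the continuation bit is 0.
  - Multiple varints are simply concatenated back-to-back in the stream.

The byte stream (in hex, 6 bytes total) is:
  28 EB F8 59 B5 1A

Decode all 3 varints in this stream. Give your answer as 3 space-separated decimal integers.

  byte[0]=0x28 cont=0 payload=0x28=40: acc |= 40<<0 -> acc=40 shift=7 [end]
Varint 1: bytes[0:1] = 28 -> value 40 (1 byte(s))
  byte[1]=0xEB cont=1 payload=0x6B=107: acc |= 107<<0 -> acc=107 shift=7
  byte[2]=0xF8 cont=1 payload=0x78=120: acc |= 120<<7 -> acc=15467 shift=14
  byte[3]=0x59 cont=0 payload=0x59=89: acc |= 89<<14 -> acc=1473643 shift=21 [end]
Varint 2: bytes[1:4] = EB F8 59 -> value 1473643 (3 byte(s))
  byte[4]=0xB5 cont=1 payload=0x35=53: acc |= 53<<0 -> acc=53 shift=7
  byte[5]=0x1A cont=0 payload=0x1A=26: acc |= 26<<7 -> acc=3381 shift=14 [end]
Varint 3: bytes[4:6] = B5 1A -> value 3381 (2 byte(s))

Answer: 40 1473643 3381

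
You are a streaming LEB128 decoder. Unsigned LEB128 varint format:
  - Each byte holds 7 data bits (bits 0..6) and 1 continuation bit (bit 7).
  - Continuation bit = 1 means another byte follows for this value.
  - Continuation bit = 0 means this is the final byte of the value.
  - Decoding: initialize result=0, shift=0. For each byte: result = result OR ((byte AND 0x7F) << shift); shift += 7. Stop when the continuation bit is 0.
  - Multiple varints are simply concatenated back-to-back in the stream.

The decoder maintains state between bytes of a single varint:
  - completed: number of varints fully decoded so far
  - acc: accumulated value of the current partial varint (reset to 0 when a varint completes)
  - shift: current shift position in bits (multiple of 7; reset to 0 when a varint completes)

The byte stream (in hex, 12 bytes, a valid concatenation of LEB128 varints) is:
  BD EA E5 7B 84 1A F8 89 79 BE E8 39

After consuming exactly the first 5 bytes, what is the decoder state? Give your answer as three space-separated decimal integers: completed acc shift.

Answer: 1 4 7

Derivation:
byte[0]=0xBD cont=1 payload=0x3D: acc |= 61<<0 -> completed=0 acc=61 shift=7
byte[1]=0xEA cont=1 payload=0x6A: acc |= 106<<7 -> completed=0 acc=13629 shift=14
byte[2]=0xE5 cont=1 payload=0x65: acc |= 101<<14 -> completed=0 acc=1668413 shift=21
byte[3]=0x7B cont=0 payload=0x7B: varint #1 complete (value=259618109); reset -> completed=1 acc=0 shift=0
byte[4]=0x84 cont=1 payload=0x04: acc |= 4<<0 -> completed=1 acc=4 shift=7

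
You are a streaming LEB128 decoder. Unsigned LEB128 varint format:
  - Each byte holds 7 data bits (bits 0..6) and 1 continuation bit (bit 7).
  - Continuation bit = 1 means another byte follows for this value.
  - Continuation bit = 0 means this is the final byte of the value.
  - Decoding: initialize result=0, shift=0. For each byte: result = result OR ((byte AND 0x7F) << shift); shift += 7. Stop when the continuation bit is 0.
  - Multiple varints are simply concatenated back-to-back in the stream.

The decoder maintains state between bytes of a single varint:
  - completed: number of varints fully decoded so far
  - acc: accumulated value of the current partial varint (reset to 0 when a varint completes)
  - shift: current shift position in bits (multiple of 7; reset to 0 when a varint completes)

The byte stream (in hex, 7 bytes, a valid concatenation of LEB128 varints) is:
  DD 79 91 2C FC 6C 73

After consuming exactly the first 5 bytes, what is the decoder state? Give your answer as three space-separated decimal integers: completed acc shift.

byte[0]=0xDD cont=1 payload=0x5D: acc |= 93<<0 -> completed=0 acc=93 shift=7
byte[1]=0x79 cont=0 payload=0x79: varint #1 complete (value=15581); reset -> completed=1 acc=0 shift=0
byte[2]=0x91 cont=1 payload=0x11: acc |= 17<<0 -> completed=1 acc=17 shift=7
byte[3]=0x2C cont=0 payload=0x2C: varint #2 complete (value=5649); reset -> completed=2 acc=0 shift=0
byte[4]=0xFC cont=1 payload=0x7C: acc |= 124<<0 -> completed=2 acc=124 shift=7

Answer: 2 124 7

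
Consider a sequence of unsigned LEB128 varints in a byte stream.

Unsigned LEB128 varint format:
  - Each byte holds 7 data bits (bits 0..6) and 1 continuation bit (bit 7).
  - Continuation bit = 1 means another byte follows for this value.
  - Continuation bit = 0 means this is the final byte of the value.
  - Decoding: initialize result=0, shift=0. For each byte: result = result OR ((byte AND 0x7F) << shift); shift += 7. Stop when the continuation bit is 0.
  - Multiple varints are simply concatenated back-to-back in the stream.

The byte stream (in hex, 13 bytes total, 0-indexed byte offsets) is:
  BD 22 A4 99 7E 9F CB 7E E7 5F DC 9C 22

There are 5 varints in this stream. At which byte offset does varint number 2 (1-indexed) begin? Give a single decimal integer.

Answer: 2

Derivation:
  byte[0]=0xBD cont=1 payload=0x3D=61: acc |= 61<<0 -> acc=61 shift=7
  byte[1]=0x22 cont=0 payload=0x22=34: acc |= 34<<7 -> acc=4413 shift=14 [end]
Varint 1: bytes[0:2] = BD 22 -> value 4413 (2 byte(s))
  byte[2]=0xA4 cont=1 payload=0x24=36: acc |= 36<<0 -> acc=36 shift=7
  byte[3]=0x99 cont=1 payload=0x19=25: acc |= 25<<7 -> acc=3236 shift=14
  byte[4]=0x7E cont=0 payload=0x7E=126: acc |= 126<<14 -> acc=2067620 shift=21 [end]
Varint 2: bytes[2:5] = A4 99 7E -> value 2067620 (3 byte(s))
  byte[5]=0x9F cont=1 payload=0x1F=31: acc |= 31<<0 -> acc=31 shift=7
  byte[6]=0xCB cont=1 payload=0x4B=75: acc |= 75<<7 -> acc=9631 shift=14
  byte[7]=0x7E cont=0 payload=0x7E=126: acc |= 126<<14 -> acc=2074015 shift=21 [end]
Varint 3: bytes[5:8] = 9F CB 7E -> value 2074015 (3 byte(s))
  byte[8]=0xE7 cont=1 payload=0x67=103: acc |= 103<<0 -> acc=103 shift=7
  byte[9]=0x5F cont=0 payload=0x5F=95: acc |= 95<<7 -> acc=12263 shift=14 [end]
Varint 4: bytes[8:10] = E7 5F -> value 12263 (2 byte(s))
  byte[10]=0xDC cont=1 payload=0x5C=92: acc |= 92<<0 -> acc=92 shift=7
  byte[11]=0x9C cont=1 payload=0x1C=28: acc |= 28<<7 -> acc=3676 shift=14
  byte[12]=0x22 cont=0 payload=0x22=34: acc |= 34<<14 -> acc=560732 shift=21 [end]
Varint 5: bytes[10:13] = DC 9C 22 -> value 560732 (3 byte(s))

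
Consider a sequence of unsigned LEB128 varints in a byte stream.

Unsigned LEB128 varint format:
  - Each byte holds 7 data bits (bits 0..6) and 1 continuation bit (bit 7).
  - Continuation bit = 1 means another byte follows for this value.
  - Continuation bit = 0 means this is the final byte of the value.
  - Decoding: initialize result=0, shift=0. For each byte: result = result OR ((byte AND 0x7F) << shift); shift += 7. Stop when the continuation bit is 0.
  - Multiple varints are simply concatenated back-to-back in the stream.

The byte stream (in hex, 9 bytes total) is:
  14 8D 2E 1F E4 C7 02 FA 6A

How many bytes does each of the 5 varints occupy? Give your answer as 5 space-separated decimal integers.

Answer: 1 2 1 3 2

Derivation:
  byte[0]=0x14 cont=0 payload=0x14=20: acc |= 20<<0 -> acc=20 shift=7 [end]
Varint 1: bytes[0:1] = 14 -> value 20 (1 byte(s))
  byte[1]=0x8D cont=1 payload=0x0D=13: acc |= 13<<0 -> acc=13 shift=7
  byte[2]=0x2E cont=0 payload=0x2E=46: acc |= 46<<7 -> acc=5901 shift=14 [end]
Varint 2: bytes[1:3] = 8D 2E -> value 5901 (2 byte(s))
  byte[3]=0x1F cont=0 payload=0x1F=31: acc |= 31<<0 -> acc=31 shift=7 [end]
Varint 3: bytes[3:4] = 1F -> value 31 (1 byte(s))
  byte[4]=0xE4 cont=1 payload=0x64=100: acc |= 100<<0 -> acc=100 shift=7
  byte[5]=0xC7 cont=1 payload=0x47=71: acc |= 71<<7 -> acc=9188 shift=14
  byte[6]=0x02 cont=0 payload=0x02=2: acc |= 2<<14 -> acc=41956 shift=21 [end]
Varint 4: bytes[4:7] = E4 C7 02 -> value 41956 (3 byte(s))
  byte[7]=0xFA cont=1 payload=0x7A=122: acc |= 122<<0 -> acc=122 shift=7
  byte[8]=0x6A cont=0 payload=0x6A=106: acc |= 106<<7 -> acc=13690 shift=14 [end]
Varint 5: bytes[7:9] = FA 6A -> value 13690 (2 byte(s))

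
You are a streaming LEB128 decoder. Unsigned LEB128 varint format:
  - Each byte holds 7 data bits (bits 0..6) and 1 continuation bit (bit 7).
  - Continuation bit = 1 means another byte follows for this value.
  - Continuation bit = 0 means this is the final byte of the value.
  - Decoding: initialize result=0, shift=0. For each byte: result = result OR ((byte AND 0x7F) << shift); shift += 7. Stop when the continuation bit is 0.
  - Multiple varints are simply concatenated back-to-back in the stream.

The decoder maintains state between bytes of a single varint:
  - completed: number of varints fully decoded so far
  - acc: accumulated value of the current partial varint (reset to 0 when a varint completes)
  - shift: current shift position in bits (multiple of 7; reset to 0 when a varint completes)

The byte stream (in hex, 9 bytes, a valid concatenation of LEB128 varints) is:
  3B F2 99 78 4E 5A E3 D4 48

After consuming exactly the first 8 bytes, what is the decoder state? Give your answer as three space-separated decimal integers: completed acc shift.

Answer: 4 10851 14

Derivation:
byte[0]=0x3B cont=0 payload=0x3B: varint #1 complete (value=59); reset -> completed=1 acc=0 shift=0
byte[1]=0xF2 cont=1 payload=0x72: acc |= 114<<0 -> completed=1 acc=114 shift=7
byte[2]=0x99 cont=1 payload=0x19: acc |= 25<<7 -> completed=1 acc=3314 shift=14
byte[3]=0x78 cont=0 payload=0x78: varint #2 complete (value=1969394); reset -> completed=2 acc=0 shift=0
byte[4]=0x4E cont=0 payload=0x4E: varint #3 complete (value=78); reset -> completed=3 acc=0 shift=0
byte[5]=0x5A cont=0 payload=0x5A: varint #4 complete (value=90); reset -> completed=4 acc=0 shift=0
byte[6]=0xE3 cont=1 payload=0x63: acc |= 99<<0 -> completed=4 acc=99 shift=7
byte[7]=0xD4 cont=1 payload=0x54: acc |= 84<<7 -> completed=4 acc=10851 shift=14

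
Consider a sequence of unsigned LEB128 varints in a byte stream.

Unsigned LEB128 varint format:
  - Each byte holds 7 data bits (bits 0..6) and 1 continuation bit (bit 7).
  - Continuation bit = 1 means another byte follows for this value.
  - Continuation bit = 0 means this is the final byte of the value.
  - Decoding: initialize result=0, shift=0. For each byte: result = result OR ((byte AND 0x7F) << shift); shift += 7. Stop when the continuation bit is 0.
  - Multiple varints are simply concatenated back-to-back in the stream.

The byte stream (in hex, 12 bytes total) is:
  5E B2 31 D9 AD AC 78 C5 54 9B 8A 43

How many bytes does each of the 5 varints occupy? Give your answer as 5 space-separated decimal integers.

Answer: 1 2 4 2 3

Derivation:
  byte[0]=0x5E cont=0 payload=0x5E=94: acc |= 94<<0 -> acc=94 shift=7 [end]
Varint 1: bytes[0:1] = 5E -> value 94 (1 byte(s))
  byte[1]=0xB2 cont=1 payload=0x32=50: acc |= 50<<0 -> acc=50 shift=7
  byte[2]=0x31 cont=0 payload=0x31=49: acc |= 49<<7 -> acc=6322 shift=14 [end]
Varint 2: bytes[1:3] = B2 31 -> value 6322 (2 byte(s))
  byte[3]=0xD9 cont=1 payload=0x59=89: acc |= 89<<0 -> acc=89 shift=7
  byte[4]=0xAD cont=1 payload=0x2D=45: acc |= 45<<7 -> acc=5849 shift=14
  byte[5]=0xAC cont=1 payload=0x2C=44: acc |= 44<<14 -> acc=726745 shift=21
  byte[6]=0x78 cont=0 payload=0x78=120: acc |= 120<<21 -> acc=252384985 shift=28 [end]
Varint 3: bytes[3:7] = D9 AD AC 78 -> value 252384985 (4 byte(s))
  byte[7]=0xC5 cont=1 payload=0x45=69: acc |= 69<<0 -> acc=69 shift=7
  byte[8]=0x54 cont=0 payload=0x54=84: acc |= 84<<7 -> acc=10821 shift=14 [end]
Varint 4: bytes[7:9] = C5 54 -> value 10821 (2 byte(s))
  byte[9]=0x9B cont=1 payload=0x1B=27: acc |= 27<<0 -> acc=27 shift=7
  byte[10]=0x8A cont=1 payload=0x0A=10: acc |= 10<<7 -> acc=1307 shift=14
  byte[11]=0x43 cont=0 payload=0x43=67: acc |= 67<<14 -> acc=1099035 shift=21 [end]
Varint 5: bytes[9:12] = 9B 8A 43 -> value 1099035 (3 byte(s))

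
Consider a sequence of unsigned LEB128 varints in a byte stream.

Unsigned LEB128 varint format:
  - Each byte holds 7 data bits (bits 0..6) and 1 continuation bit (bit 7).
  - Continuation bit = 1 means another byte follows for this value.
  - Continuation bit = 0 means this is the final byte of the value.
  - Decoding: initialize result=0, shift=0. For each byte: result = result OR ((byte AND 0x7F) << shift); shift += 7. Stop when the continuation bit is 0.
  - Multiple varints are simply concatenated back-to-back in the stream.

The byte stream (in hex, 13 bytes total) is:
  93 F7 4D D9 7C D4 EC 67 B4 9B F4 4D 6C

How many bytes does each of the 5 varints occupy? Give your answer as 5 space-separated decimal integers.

  byte[0]=0x93 cont=1 payload=0x13=19: acc |= 19<<0 -> acc=19 shift=7
  byte[1]=0xF7 cont=1 payload=0x77=119: acc |= 119<<7 -> acc=15251 shift=14
  byte[2]=0x4D cont=0 payload=0x4D=77: acc |= 77<<14 -> acc=1276819 shift=21 [end]
Varint 1: bytes[0:3] = 93 F7 4D -> value 1276819 (3 byte(s))
  byte[3]=0xD9 cont=1 payload=0x59=89: acc |= 89<<0 -> acc=89 shift=7
  byte[4]=0x7C cont=0 payload=0x7C=124: acc |= 124<<7 -> acc=15961 shift=14 [end]
Varint 2: bytes[3:5] = D9 7C -> value 15961 (2 byte(s))
  byte[5]=0xD4 cont=1 payload=0x54=84: acc |= 84<<0 -> acc=84 shift=7
  byte[6]=0xEC cont=1 payload=0x6C=108: acc |= 108<<7 -> acc=13908 shift=14
  byte[7]=0x67 cont=0 payload=0x67=103: acc |= 103<<14 -> acc=1701460 shift=21 [end]
Varint 3: bytes[5:8] = D4 EC 67 -> value 1701460 (3 byte(s))
  byte[8]=0xB4 cont=1 payload=0x34=52: acc |= 52<<0 -> acc=52 shift=7
  byte[9]=0x9B cont=1 payload=0x1B=27: acc |= 27<<7 -> acc=3508 shift=14
  byte[10]=0xF4 cont=1 payload=0x74=116: acc |= 116<<14 -> acc=1904052 shift=21
  byte[11]=0x4D cont=0 payload=0x4D=77: acc |= 77<<21 -> acc=163384756 shift=28 [end]
Varint 4: bytes[8:12] = B4 9B F4 4D -> value 163384756 (4 byte(s))
  byte[12]=0x6C cont=0 payload=0x6C=108: acc |= 108<<0 -> acc=108 shift=7 [end]
Varint 5: bytes[12:13] = 6C -> value 108 (1 byte(s))

Answer: 3 2 3 4 1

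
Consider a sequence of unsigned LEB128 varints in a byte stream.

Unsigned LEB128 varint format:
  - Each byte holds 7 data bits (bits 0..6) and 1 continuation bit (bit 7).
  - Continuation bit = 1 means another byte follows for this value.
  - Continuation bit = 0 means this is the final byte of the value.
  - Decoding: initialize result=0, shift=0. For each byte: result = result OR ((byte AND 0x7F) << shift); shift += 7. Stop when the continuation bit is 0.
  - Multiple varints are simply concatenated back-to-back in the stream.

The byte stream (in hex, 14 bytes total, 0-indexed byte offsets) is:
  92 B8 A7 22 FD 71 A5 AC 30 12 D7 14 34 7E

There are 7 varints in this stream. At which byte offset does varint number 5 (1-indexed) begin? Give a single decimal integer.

  byte[0]=0x92 cont=1 payload=0x12=18: acc |= 18<<0 -> acc=18 shift=7
  byte[1]=0xB8 cont=1 payload=0x38=56: acc |= 56<<7 -> acc=7186 shift=14
  byte[2]=0xA7 cont=1 payload=0x27=39: acc |= 39<<14 -> acc=646162 shift=21
  byte[3]=0x22 cont=0 payload=0x22=34: acc |= 34<<21 -> acc=71949330 shift=28 [end]
Varint 1: bytes[0:4] = 92 B8 A7 22 -> value 71949330 (4 byte(s))
  byte[4]=0xFD cont=1 payload=0x7D=125: acc |= 125<<0 -> acc=125 shift=7
  byte[5]=0x71 cont=0 payload=0x71=113: acc |= 113<<7 -> acc=14589 shift=14 [end]
Varint 2: bytes[4:6] = FD 71 -> value 14589 (2 byte(s))
  byte[6]=0xA5 cont=1 payload=0x25=37: acc |= 37<<0 -> acc=37 shift=7
  byte[7]=0xAC cont=1 payload=0x2C=44: acc |= 44<<7 -> acc=5669 shift=14
  byte[8]=0x30 cont=0 payload=0x30=48: acc |= 48<<14 -> acc=792101 shift=21 [end]
Varint 3: bytes[6:9] = A5 AC 30 -> value 792101 (3 byte(s))
  byte[9]=0x12 cont=0 payload=0x12=18: acc |= 18<<0 -> acc=18 shift=7 [end]
Varint 4: bytes[9:10] = 12 -> value 18 (1 byte(s))
  byte[10]=0xD7 cont=1 payload=0x57=87: acc |= 87<<0 -> acc=87 shift=7
  byte[11]=0x14 cont=0 payload=0x14=20: acc |= 20<<7 -> acc=2647 shift=14 [end]
Varint 5: bytes[10:12] = D7 14 -> value 2647 (2 byte(s))
  byte[12]=0x34 cont=0 payload=0x34=52: acc |= 52<<0 -> acc=52 shift=7 [end]
Varint 6: bytes[12:13] = 34 -> value 52 (1 byte(s))
  byte[13]=0x7E cont=0 payload=0x7E=126: acc |= 126<<0 -> acc=126 shift=7 [end]
Varint 7: bytes[13:14] = 7E -> value 126 (1 byte(s))

Answer: 10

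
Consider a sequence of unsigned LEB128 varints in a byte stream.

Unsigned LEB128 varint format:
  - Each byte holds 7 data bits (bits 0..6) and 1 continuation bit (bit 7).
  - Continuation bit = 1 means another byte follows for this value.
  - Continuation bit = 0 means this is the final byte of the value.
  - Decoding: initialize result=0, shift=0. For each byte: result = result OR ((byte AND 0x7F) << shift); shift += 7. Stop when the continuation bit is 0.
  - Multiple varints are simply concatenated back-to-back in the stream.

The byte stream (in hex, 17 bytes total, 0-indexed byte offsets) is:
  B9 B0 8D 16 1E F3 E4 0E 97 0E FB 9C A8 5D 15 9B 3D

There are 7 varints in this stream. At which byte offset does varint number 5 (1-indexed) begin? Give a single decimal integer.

  byte[0]=0xB9 cont=1 payload=0x39=57: acc |= 57<<0 -> acc=57 shift=7
  byte[1]=0xB0 cont=1 payload=0x30=48: acc |= 48<<7 -> acc=6201 shift=14
  byte[2]=0x8D cont=1 payload=0x0D=13: acc |= 13<<14 -> acc=219193 shift=21
  byte[3]=0x16 cont=0 payload=0x16=22: acc |= 22<<21 -> acc=46356537 shift=28 [end]
Varint 1: bytes[0:4] = B9 B0 8D 16 -> value 46356537 (4 byte(s))
  byte[4]=0x1E cont=0 payload=0x1E=30: acc |= 30<<0 -> acc=30 shift=7 [end]
Varint 2: bytes[4:5] = 1E -> value 30 (1 byte(s))
  byte[5]=0xF3 cont=1 payload=0x73=115: acc |= 115<<0 -> acc=115 shift=7
  byte[6]=0xE4 cont=1 payload=0x64=100: acc |= 100<<7 -> acc=12915 shift=14
  byte[7]=0x0E cont=0 payload=0x0E=14: acc |= 14<<14 -> acc=242291 shift=21 [end]
Varint 3: bytes[5:8] = F3 E4 0E -> value 242291 (3 byte(s))
  byte[8]=0x97 cont=1 payload=0x17=23: acc |= 23<<0 -> acc=23 shift=7
  byte[9]=0x0E cont=0 payload=0x0E=14: acc |= 14<<7 -> acc=1815 shift=14 [end]
Varint 4: bytes[8:10] = 97 0E -> value 1815 (2 byte(s))
  byte[10]=0xFB cont=1 payload=0x7B=123: acc |= 123<<0 -> acc=123 shift=7
  byte[11]=0x9C cont=1 payload=0x1C=28: acc |= 28<<7 -> acc=3707 shift=14
  byte[12]=0xA8 cont=1 payload=0x28=40: acc |= 40<<14 -> acc=659067 shift=21
  byte[13]=0x5D cont=0 payload=0x5D=93: acc |= 93<<21 -> acc=195694203 shift=28 [end]
Varint 5: bytes[10:14] = FB 9C A8 5D -> value 195694203 (4 byte(s))
  byte[14]=0x15 cont=0 payload=0x15=21: acc |= 21<<0 -> acc=21 shift=7 [end]
Varint 6: bytes[14:15] = 15 -> value 21 (1 byte(s))
  byte[15]=0x9B cont=1 payload=0x1B=27: acc |= 27<<0 -> acc=27 shift=7
  byte[16]=0x3D cont=0 payload=0x3D=61: acc |= 61<<7 -> acc=7835 shift=14 [end]
Varint 7: bytes[15:17] = 9B 3D -> value 7835 (2 byte(s))

Answer: 10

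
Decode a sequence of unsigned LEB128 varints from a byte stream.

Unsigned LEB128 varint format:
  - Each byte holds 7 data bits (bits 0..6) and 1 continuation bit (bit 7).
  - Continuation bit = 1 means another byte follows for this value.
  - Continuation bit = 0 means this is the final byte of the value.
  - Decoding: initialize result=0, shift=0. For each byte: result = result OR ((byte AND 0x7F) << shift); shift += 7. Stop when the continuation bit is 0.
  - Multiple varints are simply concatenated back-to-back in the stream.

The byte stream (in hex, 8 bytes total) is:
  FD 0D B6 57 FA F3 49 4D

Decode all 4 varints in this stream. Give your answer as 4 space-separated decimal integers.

Answer: 1789 11190 1210874 77

Derivation:
  byte[0]=0xFD cont=1 payload=0x7D=125: acc |= 125<<0 -> acc=125 shift=7
  byte[1]=0x0D cont=0 payload=0x0D=13: acc |= 13<<7 -> acc=1789 shift=14 [end]
Varint 1: bytes[0:2] = FD 0D -> value 1789 (2 byte(s))
  byte[2]=0xB6 cont=1 payload=0x36=54: acc |= 54<<0 -> acc=54 shift=7
  byte[3]=0x57 cont=0 payload=0x57=87: acc |= 87<<7 -> acc=11190 shift=14 [end]
Varint 2: bytes[2:4] = B6 57 -> value 11190 (2 byte(s))
  byte[4]=0xFA cont=1 payload=0x7A=122: acc |= 122<<0 -> acc=122 shift=7
  byte[5]=0xF3 cont=1 payload=0x73=115: acc |= 115<<7 -> acc=14842 shift=14
  byte[6]=0x49 cont=0 payload=0x49=73: acc |= 73<<14 -> acc=1210874 shift=21 [end]
Varint 3: bytes[4:7] = FA F3 49 -> value 1210874 (3 byte(s))
  byte[7]=0x4D cont=0 payload=0x4D=77: acc |= 77<<0 -> acc=77 shift=7 [end]
Varint 4: bytes[7:8] = 4D -> value 77 (1 byte(s))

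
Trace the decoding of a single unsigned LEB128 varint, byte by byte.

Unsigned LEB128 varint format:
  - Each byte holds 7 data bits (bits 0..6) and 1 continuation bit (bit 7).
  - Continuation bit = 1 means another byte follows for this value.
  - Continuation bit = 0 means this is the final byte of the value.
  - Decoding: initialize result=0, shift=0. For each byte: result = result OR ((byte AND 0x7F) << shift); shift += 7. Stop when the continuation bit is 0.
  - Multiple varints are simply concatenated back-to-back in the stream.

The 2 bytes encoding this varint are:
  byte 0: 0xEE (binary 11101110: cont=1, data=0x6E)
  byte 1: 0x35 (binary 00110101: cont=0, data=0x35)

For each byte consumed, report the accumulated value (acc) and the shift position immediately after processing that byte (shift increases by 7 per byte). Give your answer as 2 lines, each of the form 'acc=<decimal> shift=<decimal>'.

Answer: acc=110 shift=7
acc=6894 shift=14

Derivation:
byte 0=0xEE: payload=0x6E=110, contrib = 110<<0 = 110; acc -> 110, shift -> 7
byte 1=0x35: payload=0x35=53, contrib = 53<<7 = 6784; acc -> 6894, shift -> 14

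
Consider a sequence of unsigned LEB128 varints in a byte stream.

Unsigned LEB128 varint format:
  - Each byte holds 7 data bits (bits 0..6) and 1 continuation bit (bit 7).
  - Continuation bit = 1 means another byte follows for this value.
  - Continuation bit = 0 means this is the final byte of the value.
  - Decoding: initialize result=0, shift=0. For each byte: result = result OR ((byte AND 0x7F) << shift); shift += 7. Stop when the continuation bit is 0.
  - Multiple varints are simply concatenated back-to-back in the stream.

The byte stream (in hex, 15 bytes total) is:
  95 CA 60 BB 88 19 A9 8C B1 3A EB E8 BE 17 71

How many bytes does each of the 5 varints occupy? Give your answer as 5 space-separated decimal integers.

  byte[0]=0x95 cont=1 payload=0x15=21: acc |= 21<<0 -> acc=21 shift=7
  byte[1]=0xCA cont=1 payload=0x4A=74: acc |= 74<<7 -> acc=9493 shift=14
  byte[2]=0x60 cont=0 payload=0x60=96: acc |= 96<<14 -> acc=1582357 shift=21 [end]
Varint 1: bytes[0:3] = 95 CA 60 -> value 1582357 (3 byte(s))
  byte[3]=0xBB cont=1 payload=0x3B=59: acc |= 59<<0 -> acc=59 shift=7
  byte[4]=0x88 cont=1 payload=0x08=8: acc |= 8<<7 -> acc=1083 shift=14
  byte[5]=0x19 cont=0 payload=0x19=25: acc |= 25<<14 -> acc=410683 shift=21 [end]
Varint 2: bytes[3:6] = BB 88 19 -> value 410683 (3 byte(s))
  byte[6]=0xA9 cont=1 payload=0x29=41: acc |= 41<<0 -> acc=41 shift=7
  byte[7]=0x8C cont=1 payload=0x0C=12: acc |= 12<<7 -> acc=1577 shift=14
  byte[8]=0xB1 cont=1 payload=0x31=49: acc |= 49<<14 -> acc=804393 shift=21
  byte[9]=0x3A cont=0 payload=0x3A=58: acc |= 58<<21 -> acc=122439209 shift=28 [end]
Varint 3: bytes[6:10] = A9 8C B1 3A -> value 122439209 (4 byte(s))
  byte[10]=0xEB cont=1 payload=0x6B=107: acc |= 107<<0 -> acc=107 shift=7
  byte[11]=0xE8 cont=1 payload=0x68=104: acc |= 104<<7 -> acc=13419 shift=14
  byte[12]=0xBE cont=1 payload=0x3E=62: acc |= 62<<14 -> acc=1029227 shift=21
  byte[13]=0x17 cont=0 payload=0x17=23: acc |= 23<<21 -> acc=49263723 shift=28 [end]
Varint 4: bytes[10:14] = EB E8 BE 17 -> value 49263723 (4 byte(s))
  byte[14]=0x71 cont=0 payload=0x71=113: acc |= 113<<0 -> acc=113 shift=7 [end]
Varint 5: bytes[14:15] = 71 -> value 113 (1 byte(s))

Answer: 3 3 4 4 1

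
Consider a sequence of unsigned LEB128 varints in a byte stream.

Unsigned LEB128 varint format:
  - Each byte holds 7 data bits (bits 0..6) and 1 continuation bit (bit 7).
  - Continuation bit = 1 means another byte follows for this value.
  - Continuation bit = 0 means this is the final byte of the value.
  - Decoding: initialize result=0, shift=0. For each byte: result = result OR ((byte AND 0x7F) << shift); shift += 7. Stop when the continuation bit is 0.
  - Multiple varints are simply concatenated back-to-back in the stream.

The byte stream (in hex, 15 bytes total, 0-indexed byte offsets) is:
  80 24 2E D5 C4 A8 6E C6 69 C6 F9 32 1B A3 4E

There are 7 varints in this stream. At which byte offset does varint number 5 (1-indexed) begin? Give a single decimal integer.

Answer: 9

Derivation:
  byte[0]=0x80 cont=1 payload=0x00=0: acc |= 0<<0 -> acc=0 shift=7
  byte[1]=0x24 cont=0 payload=0x24=36: acc |= 36<<7 -> acc=4608 shift=14 [end]
Varint 1: bytes[0:2] = 80 24 -> value 4608 (2 byte(s))
  byte[2]=0x2E cont=0 payload=0x2E=46: acc |= 46<<0 -> acc=46 shift=7 [end]
Varint 2: bytes[2:3] = 2E -> value 46 (1 byte(s))
  byte[3]=0xD5 cont=1 payload=0x55=85: acc |= 85<<0 -> acc=85 shift=7
  byte[4]=0xC4 cont=1 payload=0x44=68: acc |= 68<<7 -> acc=8789 shift=14
  byte[5]=0xA8 cont=1 payload=0x28=40: acc |= 40<<14 -> acc=664149 shift=21
  byte[6]=0x6E cont=0 payload=0x6E=110: acc |= 110<<21 -> acc=231350869 shift=28 [end]
Varint 3: bytes[3:7] = D5 C4 A8 6E -> value 231350869 (4 byte(s))
  byte[7]=0xC6 cont=1 payload=0x46=70: acc |= 70<<0 -> acc=70 shift=7
  byte[8]=0x69 cont=0 payload=0x69=105: acc |= 105<<7 -> acc=13510 shift=14 [end]
Varint 4: bytes[7:9] = C6 69 -> value 13510 (2 byte(s))
  byte[9]=0xC6 cont=1 payload=0x46=70: acc |= 70<<0 -> acc=70 shift=7
  byte[10]=0xF9 cont=1 payload=0x79=121: acc |= 121<<7 -> acc=15558 shift=14
  byte[11]=0x32 cont=0 payload=0x32=50: acc |= 50<<14 -> acc=834758 shift=21 [end]
Varint 5: bytes[9:12] = C6 F9 32 -> value 834758 (3 byte(s))
  byte[12]=0x1B cont=0 payload=0x1B=27: acc |= 27<<0 -> acc=27 shift=7 [end]
Varint 6: bytes[12:13] = 1B -> value 27 (1 byte(s))
  byte[13]=0xA3 cont=1 payload=0x23=35: acc |= 35<<0 -> acc=35 shift=7
  byte[14]=0x4E cont=0 payload=0x4E=78: acc |= 78<<7 -> acc=10019 shift=14 [end]
Varint 7: bytes[13:15] = A3 4E -> value 10019 (2 byte(s))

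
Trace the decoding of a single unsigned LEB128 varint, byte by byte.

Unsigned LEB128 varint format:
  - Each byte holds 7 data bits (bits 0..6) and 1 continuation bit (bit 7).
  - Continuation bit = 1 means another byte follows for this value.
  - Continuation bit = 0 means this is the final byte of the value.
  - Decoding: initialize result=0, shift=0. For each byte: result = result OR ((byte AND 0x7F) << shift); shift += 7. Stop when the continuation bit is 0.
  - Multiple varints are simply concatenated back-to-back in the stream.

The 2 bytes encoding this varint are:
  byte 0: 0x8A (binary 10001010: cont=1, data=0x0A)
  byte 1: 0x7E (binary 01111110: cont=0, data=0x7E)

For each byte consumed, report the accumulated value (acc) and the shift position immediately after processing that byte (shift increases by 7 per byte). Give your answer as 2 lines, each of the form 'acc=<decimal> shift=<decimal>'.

byte 0=0x8A: payload=0x0A=10, contrib = 10<<0 = 10; acc -> 10, shift -> 7
byte 1=0x7E: payload=0x7E=126, contrib = 126<<7 = 16128; acc -> 16138, shift -> 14

Answer: acc=10 shift=7
acc=16138 shift=14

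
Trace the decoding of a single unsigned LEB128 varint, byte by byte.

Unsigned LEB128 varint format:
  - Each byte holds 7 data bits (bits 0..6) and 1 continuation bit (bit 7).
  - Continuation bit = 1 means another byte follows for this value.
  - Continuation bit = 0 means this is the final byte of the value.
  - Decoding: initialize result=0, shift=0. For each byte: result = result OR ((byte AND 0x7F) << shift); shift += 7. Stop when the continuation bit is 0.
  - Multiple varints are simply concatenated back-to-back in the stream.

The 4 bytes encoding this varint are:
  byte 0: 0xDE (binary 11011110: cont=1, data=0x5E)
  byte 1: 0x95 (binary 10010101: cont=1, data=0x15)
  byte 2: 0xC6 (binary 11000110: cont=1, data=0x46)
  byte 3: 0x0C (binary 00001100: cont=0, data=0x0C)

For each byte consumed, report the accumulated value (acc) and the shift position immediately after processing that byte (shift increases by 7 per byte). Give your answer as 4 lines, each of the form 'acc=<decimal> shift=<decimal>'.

Answer: acc=94 shift=7
acc=2782 shift=14
acc=1149662 shift=21
acc=26315486 shift=28

Derivation:
byte 0=0xDE: payload=0x5E=94, contrib = 94<<0 = 94; acc -> 94, shift -> 7
byte 1=0x95: payload=0x15=21, contrib = 21<<7 = 2688; acc -> 2782, shift -> 14
byte 2=0xC6: payload=0x46=70, contrib = 70<<14 = 1146880; acc -> 1149662, shift -> 21
byte 3=0x0C: payload=0x0C=12, contrib = 12<<21 = 25165824; acc -> 26315486, shift -> 28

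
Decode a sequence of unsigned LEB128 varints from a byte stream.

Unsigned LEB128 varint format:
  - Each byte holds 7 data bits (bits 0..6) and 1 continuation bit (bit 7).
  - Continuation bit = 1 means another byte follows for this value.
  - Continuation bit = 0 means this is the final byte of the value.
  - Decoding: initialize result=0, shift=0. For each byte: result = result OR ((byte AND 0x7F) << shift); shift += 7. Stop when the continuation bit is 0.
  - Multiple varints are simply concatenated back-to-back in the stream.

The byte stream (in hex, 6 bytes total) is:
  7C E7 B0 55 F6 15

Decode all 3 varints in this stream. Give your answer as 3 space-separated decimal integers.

Answer: 124 1398887 2806

Derivation:
  byte[0]=0x7C cont=0 payload=0x7C=124: acc |= 124<<0 -> acc=124 shift=7 [end]
Varint 1: bytes[0:1] = 7C -> value 124 (1 byte(s))
  byte[1]=0xE7 cont=1 payload=0x67=103: acc |= 103<<0 -> acc=103 shift=7
  byte[2]=0xB0 cont=1 payload=0x30=48: acc |= 48<<7 -> acc=6247 shift=14
  byte[3]=0x55 cont=0 payload=0x55=85: acc |= 85<<14 -> acc=1398887 shift=21 [end]
Varint 2: bytes[1:4] = E7 B0 55 -> value 1398887 (3 byte(s))
  byte[4]=0xF6 cont=1 payload=0x76=118: acc |= 118<<0 -> acc=118 shift=7
  byte[5]=0x15 cont=0 payload=0x15=21: acc |= 21<<7 -> acc=2806 shift=14 [end]
Varint 3: bytes[4:6] = F6 15 -> value 2806 (2 byte(s))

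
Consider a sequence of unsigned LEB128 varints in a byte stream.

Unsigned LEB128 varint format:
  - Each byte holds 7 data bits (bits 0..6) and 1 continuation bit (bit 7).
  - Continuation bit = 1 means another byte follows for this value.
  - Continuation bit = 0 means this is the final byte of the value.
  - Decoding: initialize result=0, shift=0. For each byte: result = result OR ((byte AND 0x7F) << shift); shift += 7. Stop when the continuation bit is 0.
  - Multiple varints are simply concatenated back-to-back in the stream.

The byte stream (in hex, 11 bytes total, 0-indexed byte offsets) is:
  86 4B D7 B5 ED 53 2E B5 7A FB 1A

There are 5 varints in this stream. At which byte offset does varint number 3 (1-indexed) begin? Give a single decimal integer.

  byte[0]=0x86 cont=1 payload=0x06=6: acc |= 6<<0 -> acc=6 shift=7
  byte[1]=0x4B cont=0 payload=0x4B=75: acc |= 75<<7 -> acc=9606 shift=14 [end]
Varint 1: bytes[0:2] = 86 4B -> value 9606 (2 byte(s))
  byte[2]=0xD7 cont=1 payload=0x57=87: acc |= 87<<0 -> acc=87 shift=7
  byte[3]=0xB5 cont=1 payload=0x35=53: acc |= 53<<7 -> acc=6871 shift=14
  byte[4]=0xED cont=1 payload=0x6D=109: acc |= 109<<14 -> acc=1792727 shift=21
  byte[5]=0x53 cont=0 payload=0x53=83: acc |= 83<<21 -> acc=175856343 shift=28 [end]
Varint 2: bytes[2:6] = D7 B5 ED 53 -> value 175856343 (4 byte(s))
  byte[6]=0x2E cont=0 payload=0x2E=46: acc |= 46<<0 -> acc=46 shift=7 [end]
Varint 3: bytes[6:7] = 2E -> value 46 (1 byte(s))
  byte[7]=0xB5 cont=1 payload=0x35=53: acc |= 53<<0 -> acc=53 shift=7
  byte[8]=0x7A cont=0 payload=0x7A=122: acc |= 122<<7 -> acc=15669 shift=14 [end]
Varint 4: bytes[7:9] = B5 7A -> value 15669 (2 byte(s))
  byte[9]=0xFB cont=1 payload=0x7B=123: acc |= 123<<0 -> acc=123 shift=7
  byte[10]=0x1A cont=0 payload=0x1A=26: acc |= 26<<7 -> acc=3451 shift=14 [end]
Varint 5: bytes[9:11] = FB 1A -> value 3451 (2 byte(s))

Answer: 6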